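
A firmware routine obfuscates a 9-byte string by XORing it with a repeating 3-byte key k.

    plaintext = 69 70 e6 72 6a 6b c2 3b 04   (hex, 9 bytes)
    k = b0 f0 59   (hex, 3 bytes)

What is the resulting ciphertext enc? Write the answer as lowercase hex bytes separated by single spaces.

The 3-byte key repeats, so the effective keystream is b0 f0 59 b0 f0 59 b0 f0 59.
byte 0: 01101001 ^ 10110000 = 11011001
byte 1: 01110000 ^ 11110000 = 10000000
byte 2: 11100110 ^ 01011001 = 10111111
byte 3: 01110010 ^ 10110000 = 11000010
byte 4: 01101010 ^ 11110000 = 10011010
byte 5: 01101011 ^ 01011001 = 00110010
byte 6: 11000010 ^ 10110000 = 01110010
byte 7: 00111011 ^ 11110000 = 11001011
byte 8: 00000100 ^ 01011001 = 01011101

d9 80 bf c2 9a 32 72 cb 5d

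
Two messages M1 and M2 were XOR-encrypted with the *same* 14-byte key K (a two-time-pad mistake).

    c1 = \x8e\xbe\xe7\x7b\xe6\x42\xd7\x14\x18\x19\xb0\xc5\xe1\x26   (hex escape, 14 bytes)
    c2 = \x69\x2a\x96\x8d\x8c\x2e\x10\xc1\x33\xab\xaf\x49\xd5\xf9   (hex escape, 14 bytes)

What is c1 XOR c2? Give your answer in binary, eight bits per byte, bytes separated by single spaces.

11100111 10010100 01110001 11110110 01101010 01101100 11000111 11010101 00101011 10110010 00011111 10001100 00110100 11011111

c1 ⊕ c2 = (M1 ⊕ K) ⊕ (M2 ⊕ K) = M1 ⊕ M2 — the shared key cancels under XOR.
142 XOR 105 = 231
190 XOR  42 = 148
231 XOR 150 = 113
123 XOR 141 = 246
230 XOR 140 = 106
 66 XOR  46 = 108
215 XOR  16 = 199
 20 XOR 193 = 213
 24 XOR  51 =  43
 25 XOR 171 = 178
176 XOR 175 =  31
197 XOR  73 = 140
225 XOR 213 =  52
 38 XOR 249 = 223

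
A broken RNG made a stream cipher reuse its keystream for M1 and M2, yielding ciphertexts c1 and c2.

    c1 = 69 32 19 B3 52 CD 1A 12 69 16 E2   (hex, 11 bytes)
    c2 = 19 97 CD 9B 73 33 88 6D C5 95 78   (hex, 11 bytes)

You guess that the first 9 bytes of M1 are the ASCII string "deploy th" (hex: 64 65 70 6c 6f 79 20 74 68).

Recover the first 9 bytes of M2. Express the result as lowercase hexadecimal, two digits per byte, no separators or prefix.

First, c1 ⊕ c2 = (M1 ⊕ K) ⊕ (M2 ⊕ K) = M1 ⊕ M2, so the key drops out. Then M2 = (M1 ⊕ M2) ⊕ M1 over the first 9 bytes.
byte 0: (69 ^ 19) ^ 64 = 70 ^ 64 = 14
byte 1: (32 ^ 97) ^ 65 = a5 ^ 65 = c0
byte 2: (19 ^ cd) ^ 70 = d4 ^ 70 = a4
byte 3: (b3 ^ 9b) ^ 6c = 28 ^ 6c = 44
byte 4: (52 ^ 73) ^ 6f = 21 ^ 6f = 4e
byte 5: (cd ^ 33) ^ 79 = fe ^ 79 = 87
byte 6: (1a ^ 88) ^ 20 = 92 ^ 20 = b2
byte 7: (12 ^ 6d) ^ 74 = 7f ^ 74 = 0b
byte 8: (69 ^ c5) ^ 68 = ac ^ 68 = c4

14c0a4444e87b20bc4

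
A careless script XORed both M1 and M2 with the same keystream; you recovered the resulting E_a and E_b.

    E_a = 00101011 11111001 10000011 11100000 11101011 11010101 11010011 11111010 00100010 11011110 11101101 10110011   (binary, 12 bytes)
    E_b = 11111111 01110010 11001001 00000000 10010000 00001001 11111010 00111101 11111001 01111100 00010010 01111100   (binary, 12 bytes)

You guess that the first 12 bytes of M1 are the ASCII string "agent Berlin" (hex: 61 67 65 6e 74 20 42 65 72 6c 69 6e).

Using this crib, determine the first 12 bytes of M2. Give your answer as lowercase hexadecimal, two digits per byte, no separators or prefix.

b5ec2f8e0ffc6ba2a9ce96a1

First, E_a ⊕ E_b = (M1 ⊕ K) ⊕ (M2 ⊕ K) = M1 ⊕ M2, so the key drops out. Then M2 = (M1 ⊕ M2) ⊕ M1 over the first 12 bytes.
byte 0: (2b xor ff) xor 61 = d4 xor 61 = b5
byte 1: (f9 xor 72) xor 67 = 8b xor 67 = ec
byte 2: (83 xor c9) xor 65 = 4a xor 65 = 2f
byte 3: (e0 xor 00) xor 6e = e0 xor 6e = 8e
byte 4: (eb xor 90) xor 74 = 7b xor 74 = 0f
byte 5: (d5 xor 09) xor 20 = dc xor 20 = fc
byte 6: (d3 xor fa) xor 42 = 29 xor 42 = 6b
byte 7: (fa xor 3d) xor 65 = c7 xor 65 = a2
byte 8: (22 xor f9) xor 72 = db xor 72 = a9
byte 9: (de xor 7c) xor 6c = a2 xor 6c = ce
byte 10: (ed xor 12) xor 69 = ff xor 69 = 96
byte 11: (b3 xor 7c) xor 6e = cf xor 6e = a1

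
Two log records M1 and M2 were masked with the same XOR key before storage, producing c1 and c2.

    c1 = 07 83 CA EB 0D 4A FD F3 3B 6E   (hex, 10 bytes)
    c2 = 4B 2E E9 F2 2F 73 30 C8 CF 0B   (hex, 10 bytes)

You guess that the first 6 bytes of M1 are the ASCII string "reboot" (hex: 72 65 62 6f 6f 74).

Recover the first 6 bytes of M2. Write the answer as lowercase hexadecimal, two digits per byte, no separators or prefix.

3ec841764d4d

First, c1 ⊕ c2 = (M1 ⊕ K) ⊕ (M2 ⊕ K) = M1 ⊕ M2, so the key drops out. Then M2 = (M1 ⊕ M2) ⊕ M1 over the first 6 bytes.
byte 0: (07 ⊕ 4b) ⊕ 72 = 4c ⊕ 72 = 3e
byte 1: (83 ⊕ 2e) ⊕ 65 = ad ⊕ 65 = c8
byte 2: (ca ⊕ e9) ⊕ 62 = 23 ⊕ 62 = 41
byte 3: (eb ⊕ f2) ⊕ 6f = 19 ⊕ 6f = 76
byte 4: (0d ⊕ 2f) ⊕ 6f = 22 ⊕ 6f = 4d
byte 5: (4a ⊕ 73) ⊕ 74 = 39 ⊕ 74 = 4d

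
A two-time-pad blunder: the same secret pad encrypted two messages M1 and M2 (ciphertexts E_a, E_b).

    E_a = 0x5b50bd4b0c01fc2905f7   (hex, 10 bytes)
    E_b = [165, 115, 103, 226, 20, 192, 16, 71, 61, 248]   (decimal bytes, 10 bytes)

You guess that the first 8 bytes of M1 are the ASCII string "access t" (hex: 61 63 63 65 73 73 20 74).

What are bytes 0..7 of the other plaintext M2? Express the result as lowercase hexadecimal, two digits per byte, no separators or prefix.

9f40b9cc6bb2cc1a

First, E_a ⊕ E_b = (M1 ⊕ K) ⊕ (M2 ⊕ K) = M1 ⊕ M2, so the key drops out. Then M2 = (M1 ⊕ M2) ⊕ M1 over the first 8 bytes.
byte 0: (5b ^ a5) ^ 61 = fe ^ 61 = 9f
byte 1: (50 ^ 73) ^ 63 = 23 ^ 63 = 40
byte 2: (bd ^ 67) ^ 63 = da ^ 63 = b9
byte 3: (4b ^ e2) ^ 65 = a9 ^ 65 = cc
byte 4: (0c ^ 14) ^ 73 = 18 ^ 73 = 6b
byte 5: (01 ^ c0) ^ 73 = c1 ^ 73 = b2
byte 6: (fc ^ 10) ^ 20 = ec ^ 20 = cc
byte 7: (29 ^ 47) ^ 74 = 6e ^ 74 = 1a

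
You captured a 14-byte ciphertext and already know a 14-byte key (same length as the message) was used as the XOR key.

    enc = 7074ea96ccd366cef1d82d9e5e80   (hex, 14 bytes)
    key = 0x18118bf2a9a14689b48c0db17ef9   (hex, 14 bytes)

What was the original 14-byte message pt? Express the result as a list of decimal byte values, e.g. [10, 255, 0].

[104, 101, 97, 100, 101, 114, 32, 71, 69, 84, 32, 47, 32, 121]

XOR is its own inverse, so applying the key byte-wise gives the result directly.
70 ⊕ 18 = 68
74 ⊕ 11 = 65
ea ⊕ 8b = 61
96 ⊕ f2 = 64
cc ⊕ a9 = 65
d3 ⊕ a1 = 72
66 ⊕ 46 = 20
ce ⊕ 89 = 47
f1 ⊕ b4 = 45
d8 ⊕ 8c = 54
2d ⊕ 0d = 20
9e ⊕ b1 = 2f
5e ⊕ 7e = 20
80 ⊕ f9 = 79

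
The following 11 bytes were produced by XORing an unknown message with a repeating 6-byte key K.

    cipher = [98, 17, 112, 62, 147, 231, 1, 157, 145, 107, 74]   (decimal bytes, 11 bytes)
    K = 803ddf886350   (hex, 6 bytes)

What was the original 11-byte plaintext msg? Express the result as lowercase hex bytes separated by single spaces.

The 6-byte key repeats, so the effective keystream is 80 3d df 88 63 50 80 3d df 88 63.
byte 0:  98 XOR 128 = 226
byte 1:  17 XOR  61 =  44
byte 2: 112 XOR 223 = 175
byte 3:  62 XOR 136 = 182
byte 4: 147 XOR  99 = 240
byte 5: 231 XOR  80 = 183
byte 6:   1 XOR 128 = 129
byte 7: 157 XOR  61 = 160
byte 8: 145 XOR 223 =  78
byte 9: 107 XOR 136 = 227
byte 10:  74 XOR  99 =  41

e2 2c af b6 f0 b7 81 a0 4e e3 29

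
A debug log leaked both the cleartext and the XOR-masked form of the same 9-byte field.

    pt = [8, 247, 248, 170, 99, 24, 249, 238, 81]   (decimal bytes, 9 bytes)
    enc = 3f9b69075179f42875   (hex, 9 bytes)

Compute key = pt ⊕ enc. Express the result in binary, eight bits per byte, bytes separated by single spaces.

Since enc = pt ⊕ key, XORing both sides with pt gives key = pt ⊕ enc.
byte 0: 08 ^ 3f = 37
byte 1: f7 ^ 9b = 6c
byte 2: f8 ^ 69 = 91
byte 3: aa ^ 07 = ad
byte 4: 63 ^ 51 = 32
byte 5: 18 ^ 79 = 61
byte 6: f9 ^ f4 = 0d
byte 7: ee ^ 28 = c6
byte 8: 51 ^ 75 = 24

00110111 01101100 10010001 10101101 00110010 01100001 00001101 11000110 00100100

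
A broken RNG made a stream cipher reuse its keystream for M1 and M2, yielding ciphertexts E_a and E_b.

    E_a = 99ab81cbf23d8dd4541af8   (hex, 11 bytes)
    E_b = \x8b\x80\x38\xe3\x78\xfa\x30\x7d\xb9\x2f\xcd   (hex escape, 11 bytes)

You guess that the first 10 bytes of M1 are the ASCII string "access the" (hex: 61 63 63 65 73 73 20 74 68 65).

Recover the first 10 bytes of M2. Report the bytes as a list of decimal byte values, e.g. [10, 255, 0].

[115, 72, 218, 77, 249, 180, 157, 221, 133, 80]

First, E_a ⊕ E_b = (M1 ⊕ K) ⊕ (M2 ⊕ K) = M1 ⊕ M2, so the key drops out. Then M2 = (M1 ⊕ M2) ⊕ M1 over the first 10 bytes.
byte 0: (99 ⊕ 8b) ⊕ 61 = 12 ⊕ 61 = 73
byte 1: (ab ⊕ 80) ⊕ 63 = 2b ⊕ 63 = 48
byte 2: (81 ⊕ 38) ⊕ 63 = b9 ⊕ 63 = da
byte 3: (cb ⊕ e3) ⊕ 65 = 28 ⊕ 65 = 4d
byte 4: (f2 ⊕ 78) ⊕ 73 = 8a ⊕ 73 = f9
byte 5: (3d ⊕ fa) ⊕ 73 = c7 ⊕ 73 = b4
byte 6: (8d ⊕ 30) ⊕ 20 = bd ⊕ 20 = 9d
byte 7: (d4 ⊕ 7d) ⊕ 74 = a9 ⊕ 74 = dd
byte 8: (54 ⊕ b9) ⊕ 68 = ed ⊕ 68 = 85
byte 9: (1a ⊕ 2f) ⊕ 65 = 35 ⊕ 65 = 50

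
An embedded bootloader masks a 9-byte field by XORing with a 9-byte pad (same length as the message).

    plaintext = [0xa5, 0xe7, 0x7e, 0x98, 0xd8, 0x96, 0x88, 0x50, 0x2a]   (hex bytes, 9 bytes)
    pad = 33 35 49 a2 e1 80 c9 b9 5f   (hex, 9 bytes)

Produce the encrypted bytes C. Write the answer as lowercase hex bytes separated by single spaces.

XOR is its own inverse, so applying the key byte-wise gives the result directly.
byte 0: a5 XOR 33 = 96
byte 1: e7 XOR 35 = d2
byte 2: 7e XOR 49 = 37
byte 3: 98 XOR a2 = 3a
byte 4: d8 XOR e1 = 39
byte 5: 96 XOR 80 = 16
byte 6: 88 XOR c9 = 41
byte 7: 50 XOR b9 = e9
byte 8: 2a XOR 5f = 75

96 d2 37 3a 39 16 41 e9 75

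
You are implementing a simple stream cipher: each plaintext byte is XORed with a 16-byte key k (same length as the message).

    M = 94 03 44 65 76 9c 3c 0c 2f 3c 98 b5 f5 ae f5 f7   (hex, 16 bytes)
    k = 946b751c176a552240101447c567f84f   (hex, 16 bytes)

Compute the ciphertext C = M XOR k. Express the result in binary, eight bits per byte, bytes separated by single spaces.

byte 0: 10010100 ^ 10010100 = 00000000
byte 1: 00000011 ^ 01101011 = 01101000
byte 2: 01000100 ^ 01110101 = 00110001
byte 3: 01100101 ^ 00011100 = 01111001
byte 4: 01110110 ^ 00010111 = 01100001
byte 5: 10011100 ^ 01101010 = 11110110
byte 6: 00111100 ^ 01010101 = 01101001
byte 7: 00001100 ^ 00100010 = 00101110
byte 8: 00101111 ^ 01000000 = 01101111
byte 9: 00111100 ^ 00010000 = 00101100
byte 10: 10011000 ^ 00010100 = 10001100
byte 11: 10110101 ^ 01000111 = 11110010
byte 12: 11110101 ^ 11000101 = 00110000
byte 13: 10101110 ^ 01100111 = 11001001
byte 14: 11110101 ^ 11111000 = 00001101
byte 15: 11110111 ^ 01001111 = 10111000

00000000 01101000 00110001 01111001 01100001 11110110 01101001 00101110 01101111 00101100 10001100 11110010 00110000 11001001 00001101 10111000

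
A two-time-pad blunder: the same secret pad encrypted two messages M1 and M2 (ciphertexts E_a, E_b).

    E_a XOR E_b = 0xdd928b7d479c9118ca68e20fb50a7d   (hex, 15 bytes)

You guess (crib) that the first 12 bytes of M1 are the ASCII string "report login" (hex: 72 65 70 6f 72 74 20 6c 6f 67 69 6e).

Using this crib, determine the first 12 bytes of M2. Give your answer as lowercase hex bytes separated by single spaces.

Since E_a ⊕ E_b = M1 ⊕ M2, XORing with the guessed M1 bytes yields the corresponding M2 bytes: M2 = (E_a ⊕ E_b) ⊕ M1.
dd ^ 72 = af
92 ^ 65 = f7
8b ^ 70 = fb
7d ^ 6f = 12
47 ^ 72 = 35
9c ^ 74 = e8
91 ^ 20 = b1
18 ^ 6c = 74
ca ^ 6f = a5
68 ^ 67 = 0f
e2 ^ 69 = 8b
0f ^ 6e = 61

af f7 fb 12 35 e8 b1 74 a5 0f 8b 61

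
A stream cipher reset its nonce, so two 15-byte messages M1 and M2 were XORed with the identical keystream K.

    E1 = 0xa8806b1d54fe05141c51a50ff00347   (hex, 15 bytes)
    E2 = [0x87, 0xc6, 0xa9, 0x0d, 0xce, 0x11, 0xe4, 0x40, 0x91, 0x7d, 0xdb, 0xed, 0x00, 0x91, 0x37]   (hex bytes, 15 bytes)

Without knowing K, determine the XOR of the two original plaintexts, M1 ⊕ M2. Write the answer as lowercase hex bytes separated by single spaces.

2f 46 c2 10 9a ef e1 54 8d 2c 7e e2 f0 92 70

E1 ⊕ E2 = (M1 ⊕ K) ⊕ (M2 ⊕ K) = M1 ⊕ M2 — the shared key cancels under XOR.
byte 0: 168 ⊕ 135 =  47
byte 1: 128 ⊕ 198 =  70
byte 2: 107 ⊕ 169 = 194
byte 3:  29 ⊕  13 =  16
byte 4:  84 ⊕ 206 = 154
byte 5: 254 ⊕  17 = 239
byte 6:   5 ⊕ 228 = 225
byte 7:  20 ⊕  64 =  84
byte 8:  28 ⊕ 145 = 141
byte 9:  81 ⊕ 125 =  44
byte 10: 165 ⊕ 219 = 126
byte 11:  15 ⊕ 237 = 226
byte 12: 240 ⊕   0 = 240
byte 13:   3 ⊕ 145 = 146
byte 14:  71 ⊕  55 = 112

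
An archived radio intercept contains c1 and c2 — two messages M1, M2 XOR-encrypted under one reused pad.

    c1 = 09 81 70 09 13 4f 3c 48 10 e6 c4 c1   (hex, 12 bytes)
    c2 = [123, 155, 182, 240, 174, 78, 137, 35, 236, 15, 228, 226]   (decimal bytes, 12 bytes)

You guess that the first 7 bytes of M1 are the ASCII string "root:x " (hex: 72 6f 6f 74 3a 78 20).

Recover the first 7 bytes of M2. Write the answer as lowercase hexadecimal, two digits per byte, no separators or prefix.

0075a98d877995

First, c1 ⊕ c2 = (M1 ⊕ K) ⊕ (M2 ⊕ K) = M1 ⊕ M2, so the key drops out. Then M2 = (M1 ⊕ M2) ⊕ M1 over the first 7 bytes.
byte 0: (09 ^ 7b) ^ 72 = 72 ^ 72 = 00
byte 1: (81 ^ 9b) ^ 6f = 1a ^ 6f = 75
byte 2: (70 ^ b6) ^ 6f = c6 ^ 6f = a9
byte 3: (09 ^ f0) ^ 74 = f9 ^ 74 = 8d
byte 4: (13 ^ ae) ^ 3a = bd ^ 3a = 87
byte 5: (4f ^ 4e) ^ 78 = 01 ^ 78 = 79
byte 6: (3c ^ 89) ^ 20 = b5 ^ 20 = 95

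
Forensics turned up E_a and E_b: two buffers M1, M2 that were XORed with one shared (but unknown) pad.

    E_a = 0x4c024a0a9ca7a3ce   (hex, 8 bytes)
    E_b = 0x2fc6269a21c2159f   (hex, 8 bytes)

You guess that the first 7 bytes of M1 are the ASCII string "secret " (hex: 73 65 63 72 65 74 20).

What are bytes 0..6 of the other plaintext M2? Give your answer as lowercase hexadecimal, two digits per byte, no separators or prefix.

First, E_a ⊕ E_b = (M1 ⊕ K) ⊕ (M2 ⊕ K) = M1 ⊕ M2, so the key drops out. Then M2 = (M1 ⊕ M2) ⊕ M1 over the first 7 bytes.
byte 0: (4c xor 2f) xor 73 = 63 xor 73 = 10
byte 1: (02 xor c6) xor 65 = c4 xor 65 = a1
byte 2: (4a xor 26) xor 63 = 6c xor 63 = 0f
byte 3: (0a xor 9a) xor 72 = 90 xor 72 = e2
byte 4: (9c xor 21) xor 65 = bd xor 65 = d8
byte 5: (a7 xor c2) xor 74 = 65 xor 74 = 11
byte 6: (a3 xor 15) xor 20 = b6 xor 20 = 96

10a10fe2d81196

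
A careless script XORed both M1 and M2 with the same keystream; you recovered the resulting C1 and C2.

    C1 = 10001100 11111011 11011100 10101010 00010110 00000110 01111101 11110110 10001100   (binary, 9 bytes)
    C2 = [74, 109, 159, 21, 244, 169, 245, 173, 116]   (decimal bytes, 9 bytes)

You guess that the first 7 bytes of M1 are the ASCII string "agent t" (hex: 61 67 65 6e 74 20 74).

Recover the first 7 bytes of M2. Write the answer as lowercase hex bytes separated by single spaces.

First, C1 ⊕ C2 = (M1 ⊕ K) ⊕ (M2 ⊕ K) = M1 ⊕ M2, so the key drops out. Then M2 = (M1 ⊕ M2) ⊕ M1 over the first 7 bytes.
byte 0: (8c XOR 4a) XOR 61 = c6 XOR 61 = a7
byte 1: (fb XOR 6d) XOR 67 = 96 XOR 67 = f1
byte 2: (dc XOR 9f) XOR 65 = 43 XOR 65 = 26
byte 3: (aa XOR 15) XOR 6e = bf XOR 6e = d1
byte 4: (16 XOR f4) XOR 74 = e2 XOR 74 = 96
byte 5: (06 XOR a9) XOR 20 = af XOR 20 = 8f
byte 6: (7d XOR f5) XOR 74 = 88 XOR 74 = fc

a7 f1 26 d1 96 8f fc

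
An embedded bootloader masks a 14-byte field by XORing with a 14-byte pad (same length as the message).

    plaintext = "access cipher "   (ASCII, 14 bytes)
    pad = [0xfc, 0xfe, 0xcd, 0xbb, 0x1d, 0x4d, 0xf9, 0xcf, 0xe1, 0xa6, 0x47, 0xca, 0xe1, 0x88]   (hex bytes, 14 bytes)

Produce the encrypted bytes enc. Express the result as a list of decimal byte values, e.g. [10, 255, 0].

[157, 157, 174, 222, 110, 62, 217, 172, 136, 214, 47, 175, 147, 168]

XOR is its own inverse, so applying the key byte-wise gives the result directly.
byte 0: 61 ^ fc = 9d
byte 1: 63 ^ fe = 9d
byte 2: 63 ^ cd = ae
byte 3: 65 ^ bb = de
byte 4: 73 ^ 1d = 6e
byte 5: 73 ^ 4d = 3e
byte 6: 20 ^ f9 = d9
byte 7: 63 ^ cf = ac
byte 8: 69 ^ e1 = 88
byte 9: 70 ^ a6 = d6
byte 10: 68 ^ 47 = 2f
byte 11: 65 ^ ca = af
byte 12: 72 ^ e1 = 93
byte 13: 20 ^ 88 = a8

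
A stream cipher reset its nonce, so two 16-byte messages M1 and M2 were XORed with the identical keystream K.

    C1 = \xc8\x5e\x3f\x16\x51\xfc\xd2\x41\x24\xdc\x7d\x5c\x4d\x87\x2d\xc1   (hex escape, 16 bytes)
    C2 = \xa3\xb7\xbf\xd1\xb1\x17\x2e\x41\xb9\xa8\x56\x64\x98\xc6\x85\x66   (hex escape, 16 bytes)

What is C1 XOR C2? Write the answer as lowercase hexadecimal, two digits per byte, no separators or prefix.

6be980c7e0ebfc009d742b38d541a8a7

C1 ⊕ C2 = (M1 ⊕ K) ⊕ (M2 ⊕ K) = M1 ⊕ M2 — the shared key cancels under XOR.
200 ⊕ 163 = 107
 94 ⊕ 183 = 233
 63 ⊕ 191 = 128
 22 ⊕ 209 = 199
 81 ⊕ 177 = 224
252 ⊕  23 = 235
210 ⊕  46 = 252
 65 ⊕  65 =   0
 36 ⊕ 185 = 157
220 ⊕ 168 = 116
125 ⊕  86 =  43
 92 ⊕ 100 =  56
 77 ⊕ 152 = 213
135 ⊕ 198 =  65
 45 ⊕ 133 = 168
193 ⊕ 102 = 167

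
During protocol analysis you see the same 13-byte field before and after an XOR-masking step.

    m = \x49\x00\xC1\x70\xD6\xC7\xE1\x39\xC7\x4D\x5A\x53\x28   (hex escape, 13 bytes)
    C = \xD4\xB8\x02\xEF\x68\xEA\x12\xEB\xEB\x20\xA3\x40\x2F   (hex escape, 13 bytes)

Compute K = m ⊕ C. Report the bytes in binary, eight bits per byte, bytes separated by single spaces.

10011101 10111000 11000011 10011111 10111110 00101101 11110011 11010010 00101100 01101101 11111001 00010011 00000111

Since C = m ⊕ K, XORing both sides with m gives K = m ⊕ C.
49 ^ d4 = 9d
00 ^ b8 = b8
c1 ^ 02 = c3
70 ^ ef = 9f
d6 ^ 68 = be
c7 ^ ea = 2d
e1 ^ 12 = f3
39 ^ eb = d2
c7 ^ eb = 2c
4d ^ 20 = 6d
5a ^ a3 = f9
53 ^ 40 = 13
28 ^ 2f = 07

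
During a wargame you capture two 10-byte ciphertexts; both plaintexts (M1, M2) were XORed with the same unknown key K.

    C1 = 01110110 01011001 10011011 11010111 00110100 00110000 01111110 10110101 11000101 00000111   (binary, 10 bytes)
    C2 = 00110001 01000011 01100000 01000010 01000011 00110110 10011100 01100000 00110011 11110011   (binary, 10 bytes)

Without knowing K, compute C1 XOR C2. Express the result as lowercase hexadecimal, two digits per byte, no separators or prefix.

471afb957706e2d5f6f4

C1 ⊕ C2 = (M1 ⊕ K) ⊕ (M2 ⊕ K) = M1 ⊕ M2 — the shared key cancels under XOR.
01110110 ⊕ 00110001 = 01000111
01011001 ⊕ 01000011 = 00011010
10011011 ⊕ 01100000 = 11111011
11010111 ⊕ 01000010 = 10010101
00110100 ⊕ 01000011 = 01110111
00110000 ⊕ 00110110 = 00000110
01111110 ⊕ 10011100 = 11100010
10110101 ⊕ 01100000 = 11010101
11000101 ⊕ 00110011 = 11110110
00000111 ⊕ 11110011 = 11110100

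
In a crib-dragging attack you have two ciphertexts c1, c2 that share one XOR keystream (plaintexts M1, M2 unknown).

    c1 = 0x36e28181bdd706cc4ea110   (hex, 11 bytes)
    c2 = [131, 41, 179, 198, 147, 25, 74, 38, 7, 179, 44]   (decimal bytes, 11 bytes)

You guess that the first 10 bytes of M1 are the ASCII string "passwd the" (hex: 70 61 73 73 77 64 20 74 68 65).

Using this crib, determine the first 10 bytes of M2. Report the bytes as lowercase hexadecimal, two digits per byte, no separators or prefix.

First, c1 ⊕ c2 = (M1 ⊕ K) ⊕ (M2 ⊕ K) = M1 ⊕ M2, so the key drops out. Then M2 = (M1 ⊕ M2) ⊕ M1 over the first 10 bytes.
byte 0: (36 xor 83) xor 70 = b5 xor 70 = c5
byte 1: (e2 xor 29) xor 61 = cb xor 61 = aa
byte 2: (81 xor b3) xor 73 = 32 xor 73 = 41
byte 3: (81 xor c6) xor 73 = 47 xor 73 = 34
byte 4: (bd xor 93) xor 77 = 2e xor 77 = 59
byte 5: (d7 xor 19) xor 64 = ce xor 64 = aa
byte 6: (06 xor 4a) xor 20 = 4c xor 20 = 6c
byte 7: (cc xor 26) xor 74 = ea xor 74 = 9e
byte 8: (4e xor 07) xor 68 = 49 xor 68 = 21
byte 9: (a1 xor b3) xor 65 = 12 xor 65 = 77

c5aa413459aa6c9e2177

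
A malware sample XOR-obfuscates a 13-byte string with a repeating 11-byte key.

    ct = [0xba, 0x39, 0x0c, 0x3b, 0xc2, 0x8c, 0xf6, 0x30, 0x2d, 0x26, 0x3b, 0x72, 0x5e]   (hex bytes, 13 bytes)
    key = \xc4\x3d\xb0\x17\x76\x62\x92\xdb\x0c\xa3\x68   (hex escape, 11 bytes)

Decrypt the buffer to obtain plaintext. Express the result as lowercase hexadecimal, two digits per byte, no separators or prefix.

7e04bc2cb4ee64eb218553b663

The 11-byte key repeats, so the effective keystream is c4 3d b0 17 76 62 92 db 0c a3 68 c4 3d.
byte 0: 10111010 xor 11000100 = 01111110
byte 1: 00111001 xor 00111101 = 00000100
byte 2: 00001100 xor 10110000 = 10111100
byte 3: 00111011 xor 00010111 = 00101100
byte 4: 11000010 xor 01110110 = 10110100
byte 5: 10001100 xor 01100010 = 11101110
byte 6: 11110110 xor 10010010 = 01100100
byte 7: 00110000 xor 11011011 = 11101011
byte 8: 00101101 xor 00001100 = 00100001
byte 9: 00100110 xor 10100011 = 10000101
byte 10: 00111011 xor 01101000 = 01010011
byte 11: 01110010 xor 11000100 = 10110110
byte 12: 01011110 xor 00111101 = 01100011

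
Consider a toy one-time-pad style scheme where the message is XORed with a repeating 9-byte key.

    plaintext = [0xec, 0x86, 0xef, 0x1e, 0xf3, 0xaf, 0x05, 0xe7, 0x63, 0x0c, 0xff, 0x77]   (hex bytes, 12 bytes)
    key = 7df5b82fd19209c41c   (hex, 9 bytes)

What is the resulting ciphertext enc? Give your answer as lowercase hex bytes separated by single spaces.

The 9-byte key repeats, so the effective keystream is 7d f5 b8 2f d1 92 09 c4 1c 7d f5 b8.
byte 0: 236 XOR 125 = 145
byte 1: 134 XOR 245 = 115
byte 2: 239 XOR 184 =  87
byte 3:  30 XOR  47 =  49
byte 4: 243 XOR 209 =  34
byte 5: 175 XOR 146 =  61
byte 6:   5 XOR   9 =  12
byte 7: 231 XOR 196 =  35
byte 8:  99 XOR  28 = 127
byte 9:  12 XOR 125 = 113
byte 10: 255 XOR 245 =  10
byte 11: 119 XOR 184 = 207

91 73 57 31 22 3d 0c 23 7f 71 0a cf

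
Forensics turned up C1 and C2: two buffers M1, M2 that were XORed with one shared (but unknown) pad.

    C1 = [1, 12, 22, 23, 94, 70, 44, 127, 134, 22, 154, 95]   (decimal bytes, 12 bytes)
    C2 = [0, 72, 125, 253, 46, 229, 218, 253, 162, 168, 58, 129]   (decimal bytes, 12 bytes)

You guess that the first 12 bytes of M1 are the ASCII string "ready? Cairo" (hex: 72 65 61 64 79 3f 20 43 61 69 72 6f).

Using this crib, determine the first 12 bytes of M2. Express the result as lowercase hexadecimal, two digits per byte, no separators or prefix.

73210a8e099cd6c145d7d2b1

First, C1 ⊕ C2 = (M1 ⊕ K) ⊕ (M2 ⊕ K) = M1 ⊕ M2, so the key drops out. Then M2 = (M1 ⊕ M2) ⊕ M1 over the first 12 bytes.
byte 0: (01 xor 00) xor 72 = 01 xor 72 = 73
byte 1: (0c xor 48) xor 65 = 44 xor 65 = 21
byte 2: (16 xor 7d) xor 61 = 6b xor 61 = 0a
byte 3: (17 xor fd) xor 64 = ea xor 64 = 8e
byte 4: (5e xor 2e) xor 79 = 70 xor 79 = 09
byte 5: (46 xor e5) xor 3f = a3 xor 3f = 9c
byte 6: (2c xor da) xor 20 = f6 xor 20 = d6
byte 7: (7f xor fd) xor 43 = 82 xor 43 = c1
byte 8: (86 xor a2) xor 61 = 24 xor 61 = 45
byte 9: (16 xor a8) xor 69 = be xor 69 = d7
byte 10: (9a xor 3a) xor 72 = a0 xor 72 = d2
byte 11: (5f xor 81) xor 6f = de xor 6f = b1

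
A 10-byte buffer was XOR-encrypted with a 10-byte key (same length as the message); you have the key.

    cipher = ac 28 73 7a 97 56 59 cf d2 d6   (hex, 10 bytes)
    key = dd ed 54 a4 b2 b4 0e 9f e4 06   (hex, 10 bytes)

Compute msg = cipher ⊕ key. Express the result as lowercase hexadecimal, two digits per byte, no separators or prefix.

byte 0: 172 xor 221 = 113
byte 1:  40 xor 237 = 197
byte 2: 115 xor  84 =  39
byte 3: 122 xor 164 = 222
byte 4: 151 xor 178 =  37
byte 5:  86 xor 180 = 226
byte 6:  89 xor  14 =  87
byte 7: 207 xor 159 =  80
byte 8: 210 xor 228 =  54
byte 9: 214 xor   6 = 208

71c527de25e2575036d0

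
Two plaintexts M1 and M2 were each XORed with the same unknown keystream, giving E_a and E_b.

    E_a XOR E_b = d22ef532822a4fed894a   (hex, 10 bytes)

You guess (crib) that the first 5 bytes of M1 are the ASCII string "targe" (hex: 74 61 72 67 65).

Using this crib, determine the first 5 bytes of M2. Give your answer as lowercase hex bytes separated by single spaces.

a6 4f 87 55 e7

Since E_a ⊕ E_b = M1 ⊕ M2, XORing with the guessed M1 bytes yields the corresponding M2 bytes: M2 = (E_a ⊕ E_b) ⊕ M1.
d2 ⊕ 74 = a6
2e ⊕ 61 = 4f
f5 ⊕ 72 = 87
32 ⊕ 67 = 55
82 ⊕ 65 = e7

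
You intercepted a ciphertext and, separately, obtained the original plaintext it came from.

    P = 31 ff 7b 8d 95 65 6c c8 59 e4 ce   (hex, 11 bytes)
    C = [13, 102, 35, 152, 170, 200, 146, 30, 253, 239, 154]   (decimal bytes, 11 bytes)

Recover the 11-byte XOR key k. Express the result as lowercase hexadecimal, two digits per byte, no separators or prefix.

3c9958153fadfed6a40b54

Since C = P ⊕ k, XORing both sides with P gives k = P ⊕ C.
31 xor 0d = 3c
ff xor 66 = 99
7b xor 23 = 58
8d xor 98 = 15
95 xor aa = 3f
65 xor c8 = ad
6c xor 92 = fe
c8 xor 1e = d6
59 xor fd = a4
e4 xor ef = 0b
ce xor 9a = 54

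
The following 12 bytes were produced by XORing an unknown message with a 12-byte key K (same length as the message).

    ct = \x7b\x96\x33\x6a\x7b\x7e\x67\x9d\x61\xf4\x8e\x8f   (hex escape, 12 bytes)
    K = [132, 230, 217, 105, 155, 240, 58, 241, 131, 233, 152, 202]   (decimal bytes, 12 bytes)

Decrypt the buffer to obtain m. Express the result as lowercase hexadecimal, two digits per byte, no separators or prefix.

ff70ea03e08e5d6ce21d1645

XOR is its own inverse, so applying the key byte-wise gives the result directly.
7b XOR 84 = ff
96 XOR e6 = 70
33 XOR d9 = ea
6a XOR 69 = 03
7b XOR 9b = e0
7e XOR f0 = 8e
67 XOR 3a = 5d
9d XOR f1 = 6c
61 XOR 83 = e2
f4 XOR e9 = 1d
8e XOR 98 = 16
8f XOR ca = 45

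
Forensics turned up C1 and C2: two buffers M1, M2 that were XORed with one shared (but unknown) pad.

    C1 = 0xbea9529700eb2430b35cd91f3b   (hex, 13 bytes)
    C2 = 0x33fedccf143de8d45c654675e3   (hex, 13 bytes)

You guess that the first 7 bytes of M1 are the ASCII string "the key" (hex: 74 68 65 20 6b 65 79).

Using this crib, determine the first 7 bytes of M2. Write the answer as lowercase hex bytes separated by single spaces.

First, C1 ⊕ C2 = (M1 ⊕ K) ⊕ (M2 ⊕ K) = M1 ⊕ M2, so the key drops out. Then M2 = (M1 ⊕ M2) ⊕ M1 over the first 7 bytes.
byte 0: (be ^ 33) ^ 74 = 8d ^ 74 = f9
byte 1: (a9 ^ fe) ^ 68 = 57 ^ 68 = 3f
byte 2: (52 ^ dc) ^ 65 = 8e ^ 65 = eb
byte 3: (97 ^ cf) ^ 20 = 58 ^ 20 = 78
byte 4: (00 ^ 14) ^ 6b = 14 ^ 6b = 7f
byte 5: (eb ^ 3d) ^ 65 = d6 ^ 65 = b3
byte 6: (24 ^ e8) ^ 79 = cc ^ 79 = b5

f9 3f eb 78 7f b3 b5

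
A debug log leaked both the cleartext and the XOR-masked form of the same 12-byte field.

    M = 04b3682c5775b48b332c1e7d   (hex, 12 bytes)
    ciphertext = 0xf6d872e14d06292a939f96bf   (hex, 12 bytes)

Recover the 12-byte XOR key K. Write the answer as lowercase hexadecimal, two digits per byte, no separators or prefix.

f26b1acd1a739da1a0b388c2

Since ciphertext = M ⊕ K, XORing both sides with M gives K = M ⊕ ciphertext.
04 xor f6 = f2
b3 xor d8 = 6b
68 xor 72 = 1a
2c xor e1 = cd
57 xor 4d = 1a
75 xor 06 = 73
b4 xor 29 = 9d
8b xor 2a = a1
33 xor 93 = a0
2c xor 9f = b3
1e xor 96 = 88
7d xor bf = c2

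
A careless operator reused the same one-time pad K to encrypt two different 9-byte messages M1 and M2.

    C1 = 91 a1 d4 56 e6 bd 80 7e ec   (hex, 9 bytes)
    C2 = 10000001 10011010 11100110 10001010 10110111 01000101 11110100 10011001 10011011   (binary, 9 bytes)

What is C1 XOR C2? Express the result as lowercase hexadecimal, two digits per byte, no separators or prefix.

C1 ⊕ C2 = (M1 ⊕ K) ⊕ (M2 ⊕ K) = M1 ⊕ M2 — the shared key cancels under XOR.
byte 0: 91 XOR 81 = 10
byte 1: a1 XOR 9a = 3b
byte 2: d4 XOR e6 = 32
byte 3: 56 XOR 8a = dc
byte 4: e6 XOR b7 = 51
byte 5: bd XOR 45 = f8
byte 6: 80 XOR f4 = 74
byte 7: 7e XOR 99 = e7
byte 8: ec XOR 9b = 77

103b32dc51f874e777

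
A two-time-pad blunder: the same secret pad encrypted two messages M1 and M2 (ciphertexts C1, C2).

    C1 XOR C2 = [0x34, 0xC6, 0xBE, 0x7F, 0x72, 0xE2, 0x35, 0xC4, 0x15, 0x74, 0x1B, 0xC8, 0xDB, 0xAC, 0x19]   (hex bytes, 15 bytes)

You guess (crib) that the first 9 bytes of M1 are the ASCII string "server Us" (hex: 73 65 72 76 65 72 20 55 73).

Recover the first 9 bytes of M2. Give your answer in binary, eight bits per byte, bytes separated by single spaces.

Since C1 ⊕ C2 = M1 ⊕ M2, XORing with the guessed M1 bytes yields the corresponding M2 bytes: M2 = (C1 ⊕ C2) ⊕ M1.
34 xor 73 = 47
c6 xor 65 = a3
be xor 72 = cc
7f xor 76 = 09
72 xor 65 = 17
e2 xor 72 = 90
35 xor 20 = 15
c4 xor 55 = 91
15 xor 73 = 66

01000111 10100011 11001100 00001001 00010111 10010000 00010101 10010001 01100110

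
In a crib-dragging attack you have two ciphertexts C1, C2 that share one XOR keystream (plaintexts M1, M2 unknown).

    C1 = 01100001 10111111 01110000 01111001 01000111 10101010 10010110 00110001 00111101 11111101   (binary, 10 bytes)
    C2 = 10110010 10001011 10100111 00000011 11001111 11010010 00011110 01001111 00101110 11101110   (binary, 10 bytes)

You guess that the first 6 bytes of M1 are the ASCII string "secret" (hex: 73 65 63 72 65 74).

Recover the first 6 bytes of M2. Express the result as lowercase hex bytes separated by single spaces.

First, C1 ⊕ C2 = (M1 ⊕ K) ⊕ (M2 ⊕ K) = M1 ⊕ M2, so the key drops out. Then M2 = (M1 ⊕ M2) ⊕ M1 over the first 6 bytes.
byte 0: (61 xor b2) xor 73 = d3 xor 73 = a0
byte 1: (bf xor 8b) xor 65 = 34 xor 65 = 51
byte 2: (70 xor a7) xor 63 = d7 xor 63 = b4
byte 3: (79 xor 03) xor 72 = 7a xor 72 = 08
byte 4: (47 xor cf) xor 65 = 88 xor 65 = ed
byte 5: (aa xor d2) xor 74 = 78 xor 74 = 0c

a0 51 b4 08 ed 0c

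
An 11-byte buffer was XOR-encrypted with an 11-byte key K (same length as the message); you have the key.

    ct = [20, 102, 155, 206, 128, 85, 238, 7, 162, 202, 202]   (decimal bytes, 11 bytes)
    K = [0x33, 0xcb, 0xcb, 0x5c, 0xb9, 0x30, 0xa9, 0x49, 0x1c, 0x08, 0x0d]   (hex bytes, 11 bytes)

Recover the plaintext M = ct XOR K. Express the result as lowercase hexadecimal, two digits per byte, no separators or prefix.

XOR is its own inverse, so applying the key byte-wise gives the result directly.
 20 XOR  51 =  39
102 XOR 203 = 173
155 XOR 203 =  80
206 XOR  92 = 146
128 XOR 185 =  57
 85 XOR  48 = 101
238 XOR 169 =  71
  7 XOR  73 =  78
162 XOR  28 = 190
202 XOR   8 = 194
202 XOR  13 = 199

27ad50923965474ebec2c7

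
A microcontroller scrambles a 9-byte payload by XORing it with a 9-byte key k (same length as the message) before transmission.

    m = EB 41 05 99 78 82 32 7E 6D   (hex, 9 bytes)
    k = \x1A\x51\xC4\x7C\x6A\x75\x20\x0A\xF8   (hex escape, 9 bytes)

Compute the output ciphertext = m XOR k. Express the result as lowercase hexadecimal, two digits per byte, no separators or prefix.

XOR is its own inverse, so applying the key byte-wise gives the result directly.
eb ⊕ 1a = f1
41 ⊕ 51 = 10
05 ⊕ c4 = c1
99 ⊕ 7c = e5
78 ⊕ 6a = 12
82 ⊕ 75 = f7
32 ⊕ 20 = 12
7e ⊕ 0a = 74
6d ⊕ f8 = 95

f110c1e512f7127495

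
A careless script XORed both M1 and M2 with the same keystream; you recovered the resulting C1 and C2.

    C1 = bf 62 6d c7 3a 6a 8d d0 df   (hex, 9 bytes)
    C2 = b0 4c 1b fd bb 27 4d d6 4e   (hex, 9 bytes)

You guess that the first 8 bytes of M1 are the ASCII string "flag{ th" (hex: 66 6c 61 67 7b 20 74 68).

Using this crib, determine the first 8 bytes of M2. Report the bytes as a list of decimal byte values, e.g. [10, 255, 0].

First, C1 ⊕ C2 = (M1 ⊕ K) ⊕ (M2 ⊕ K) = M1 ⊕ M2, so the key drops out. Then M2 = (M1 ⊕ M2) ⊕ M1 over the first 8 bytes.
byte 0: (bf ⊕ b0) ⊕ 66 = 0f ⊕ 66 = 69
byte 1: (62 ⊕ 4c) ⊕ 6c = 2e ⊕ 6c = 42
byte 2: (6d ⊕ 1b) ⊕ 61 = 76 ⊕ 61 = 17
byte 3: (c7 ⊕ fd) ⊕ 67 = 3a ⊕ 67 = 5d
byte 4: (3a ⊕ bb) ⊕ 7b = 81 ⊕ 7b = fa
byte 5: (6a ⊕ 27) ⊕ 20 = 4d ⊕ 20 = 6d
byte 6: (8d ⊕ 4d) ⊕ 74 = c0 ⊕ 74 = b4
byte 7: (d0 ⊕ d6) ⊕ 68 = 06 ⊕ 68 = 6e

[105, 66, 23, 93, 250, 109, 180, 110]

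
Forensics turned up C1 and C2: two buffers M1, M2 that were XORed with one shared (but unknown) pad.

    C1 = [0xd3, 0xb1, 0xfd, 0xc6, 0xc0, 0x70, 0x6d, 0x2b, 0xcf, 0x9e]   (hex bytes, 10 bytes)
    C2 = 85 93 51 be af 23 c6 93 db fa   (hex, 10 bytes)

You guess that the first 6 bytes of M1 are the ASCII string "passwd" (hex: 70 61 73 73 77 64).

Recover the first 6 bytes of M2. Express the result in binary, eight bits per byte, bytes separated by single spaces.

First, C1 ⊕ C2 = (M1 ⊕ K) ⊕ (M2 ⊕ K) = M1 ⊕ M2, so the key drops out. Then M2 = (M1 ⊕ M2) ⊕ M1 over the first 6 bytes.
byte 0: (d3 ^ 85) ^ 70 = 56 ^ 70 = 26
byte 1: (b1 ^ 93) ^ 61 = 22 ^ 61 = 43
byte 2: (fd ^ 51) ^ 73 = ac ^ 73 = df
byte 3: (c6 ^ be) ^ 73 = 78 ^ 73 = 0b
byte 4: (c0 ^ af) ^ 77 = 6f ^ 77 = 18
byte 5: (70 ^ 23) ^ 64 = 53 ^ 64 = 37

00100110 01000011 11011111 00001011 00011000 00110111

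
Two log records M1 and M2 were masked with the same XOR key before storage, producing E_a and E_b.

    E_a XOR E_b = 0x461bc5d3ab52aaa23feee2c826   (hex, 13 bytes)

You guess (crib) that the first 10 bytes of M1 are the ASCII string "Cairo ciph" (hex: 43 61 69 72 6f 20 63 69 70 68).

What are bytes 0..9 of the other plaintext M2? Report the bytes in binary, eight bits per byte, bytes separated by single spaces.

Since E_a ⊕ E_b = M1 ⊕ M2, XORing with the guessed M1 bytes yields the corresponding M2 bytes: M2 = (E_a ⊕ E_b) ⊕ M1.
byte 0:  70 ^  67 =   5
byte 1:  27 ^  97 = 122
byte 2: 197 ^ 105 = 172
byte 3: 211 ^ 114 = 161
byte 4: 171 ^ 111 = 196
byte 5:  82 ^  32 = 114
byte 6: 170 ^  99 = 201
byte 7: 162 ^ 105 = 203
byte 8:  63 ^ 112 =  79
byte 9: 238 ^ 104 = 134

00000101 01111010 10101100 10100001 11000100 01110010 11001001 11001011 01001111 10000110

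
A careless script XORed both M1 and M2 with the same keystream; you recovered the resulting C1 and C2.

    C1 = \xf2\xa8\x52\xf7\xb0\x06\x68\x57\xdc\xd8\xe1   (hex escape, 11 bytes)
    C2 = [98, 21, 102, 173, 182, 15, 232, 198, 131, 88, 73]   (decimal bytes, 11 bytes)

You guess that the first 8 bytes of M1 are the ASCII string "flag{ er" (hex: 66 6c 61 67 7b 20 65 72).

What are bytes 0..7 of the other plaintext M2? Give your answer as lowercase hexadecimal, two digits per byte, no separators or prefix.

f6d1553d7d29e5e3

First, C1 ⊕ C2 = (M1 ⊕ K) ⊕ (M2 ⊕ K) = M1 ⊕ M2, so the key drops out. Then M2 = (M1 ⊕ M2) ⊕ M1 over the first 8 bytes.
byte 0: (f2 ^ 62) ^ 66 = 90 ^ 66 = f6
byte 1: (a8 ^ 15) ^ 6c = bd ^ 6c = d1
byte 2: (52 ^ 66) ^ 61 = 34 ^ 61 = 55
byte 3: (f7 ^ ad) ^ 67 = 5a ^ 67 = 3d
byte 4: (b0 ^ b6) ^ 7b = 06 ^ 7b = 7d
byte 5: (06 ^ 0f) ^ 20 = 09 ^ 20 = 29
byte 6: (68 ^ e8) ^ 65 = 80 ^ 65 = e5
byte 7: (57 ^ c6) ^ 72 = 91 ^ 72 = e3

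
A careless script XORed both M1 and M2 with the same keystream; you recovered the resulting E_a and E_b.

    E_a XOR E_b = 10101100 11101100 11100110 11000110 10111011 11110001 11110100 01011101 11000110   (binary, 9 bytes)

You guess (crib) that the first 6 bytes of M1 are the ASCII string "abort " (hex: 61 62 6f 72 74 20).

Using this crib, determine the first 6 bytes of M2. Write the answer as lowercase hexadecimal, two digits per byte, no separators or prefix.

cd8e89b4cfd1

Since E_a ⊕ E_b = M1 ⊕ M2, XORing with the guessed M1 bytes yields the corresponding M2 bytes: M2 = (E_a ⊕ E_b) ⊕ M1.
ac xor 61 = cd
ec xor 62 = 8e
e6 xor 6f = 89
c6 xor 72 = b4
bb xor 74 = cf
f1 xor 20 = d1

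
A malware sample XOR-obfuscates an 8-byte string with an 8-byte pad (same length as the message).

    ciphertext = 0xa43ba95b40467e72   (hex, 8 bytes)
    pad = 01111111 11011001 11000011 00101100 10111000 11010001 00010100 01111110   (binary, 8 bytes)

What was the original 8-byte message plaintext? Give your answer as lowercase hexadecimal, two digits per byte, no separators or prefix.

dbe26a77f8976a0c

10100100 ⊕ 01111111 = 11011011
00111011 ⊕ 11011001 = 11100010
10101001 ⊕ 11000011 = 01101010
01011011 ⊕ 00101100 = 01110111
01000000 ⊕ 10111000 = 11111000
01000110 ⊕ 11010001 = 10010111
01111110 ⊕ 00010100 = 01101010
01110010 ⊕ 01111110 = 00001100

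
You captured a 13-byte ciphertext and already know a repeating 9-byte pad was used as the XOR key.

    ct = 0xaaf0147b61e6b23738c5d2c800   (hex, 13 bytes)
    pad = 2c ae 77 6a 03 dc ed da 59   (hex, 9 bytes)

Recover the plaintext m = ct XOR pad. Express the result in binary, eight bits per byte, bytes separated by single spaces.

10000110 01011110 01100011 00010001 01100010 00111010 01011111 11101101 01100001 11101001 01111100 10111111 01101010

The 9-byte key repeats, so the effective keystream is 2c ae 77 6a 03 dc ed da 59 2c ae 77 6a.
byte 0: aa XOR 2c = 86
byte 1: f0 XOR ae = 5e
byte 2: 14 XOR 77 = 63
byte 3: 7b XOR 6a = 11
byte 4: 61 XOR 03 = 62
byte 5: e6 XOR dc = 3a
byte 6: b2 XOR ed = 5f
byte 7: 37 XOR da = ed
byte 8: 38 XOR 59 = 61
byte 9: c5 XOR 2c = e9
byte 10: d2 XOR ae = 7c
byte 11: c8 XOR 77 = bf
byte 12: 00 XOR 6a = 6a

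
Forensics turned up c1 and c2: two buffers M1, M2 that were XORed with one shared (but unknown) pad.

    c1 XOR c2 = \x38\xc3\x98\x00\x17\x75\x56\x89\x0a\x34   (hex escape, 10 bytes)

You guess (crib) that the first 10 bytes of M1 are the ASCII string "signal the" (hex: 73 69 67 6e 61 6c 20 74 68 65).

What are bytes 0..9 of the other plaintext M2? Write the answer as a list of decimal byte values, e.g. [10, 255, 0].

Since c1 ⊕ c2 = M1 ⊕ M2, XORing with the guessed M1 bytes yields the corresponding M2 bytes: M2 = (c1 ⊕ c2) ⊕ M1.
38 xor 73 = 4b
c3 xor 69 = aa
98 xor 67 = ff
00 xor 6e = 6e
17 xor 61 = 76
75 xor 6c = 19
56 xor 20 = 76
89 xor 74 = fd
0a xor 68 = 62
34 xor 65 = 51

[75, 170, 255, 110, 118, 25, 118, 253, 98, 81]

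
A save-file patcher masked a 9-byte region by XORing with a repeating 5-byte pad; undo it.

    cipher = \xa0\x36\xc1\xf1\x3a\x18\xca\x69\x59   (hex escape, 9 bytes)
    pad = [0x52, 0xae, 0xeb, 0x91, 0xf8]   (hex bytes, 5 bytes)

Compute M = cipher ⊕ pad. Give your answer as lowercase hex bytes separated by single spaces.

f2 98 2a 60 c2 4a 64 82 c8

The 5-byte key repeats, so the effective keystream is 52 ae eb 91 f8 52 ae eb 91.
byte 0: 160 ⊕  82 = 242
byte 1:  54 ⊕ 174 = 152
byte 2: 193 ⊕ 235 =  42
byte 3: 241 ⊕ 145 =  96
byte 4:  58 ⊕ 248 = 194
byte 5:  24 ⊕  82 =  74
byte 6: 202 ⊕ 174 = 100
byte 7: 105 ⊕ 235 = 130
byte 8:  89 ⊕ 145 = 200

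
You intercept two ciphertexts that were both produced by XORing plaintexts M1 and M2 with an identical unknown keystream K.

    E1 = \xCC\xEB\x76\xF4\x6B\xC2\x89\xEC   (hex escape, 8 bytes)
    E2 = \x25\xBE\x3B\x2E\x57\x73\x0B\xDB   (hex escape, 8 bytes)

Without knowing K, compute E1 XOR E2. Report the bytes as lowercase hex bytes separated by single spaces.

E1 ⊕ E2 = (M1 ⊕ K) ⊕ (M2 ⊕ K) = M1 ⊕ M2 — the shared key cancels under XOR.
cc ⊕ 25 = e9
eb ⊕ be = 55
76 ⊕ 3b = 4d
f4 ⊕ 2e = da
6b ⊕ 57 = 3c
c2 ⊕ 73 = b1
89 ⊕ 0b = 82
ec ⊕ db = 37

e9 55 4d da 3c b1 82 37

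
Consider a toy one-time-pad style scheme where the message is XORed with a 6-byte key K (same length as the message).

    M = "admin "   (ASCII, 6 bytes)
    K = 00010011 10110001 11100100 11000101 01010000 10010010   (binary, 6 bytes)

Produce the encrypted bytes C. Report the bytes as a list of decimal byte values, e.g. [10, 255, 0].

byte 0:  97 ^  19 = 114
byte 1: 100 ^ 177 = 213
byte 2: 109 ^ 228 = 137
byte 3: 105 ^ 197 = 172
byte 4: 110 ^  80 =  62
byte 5:  32 ^ 146 = 178

[114, 213, 137, 172, 62, 178]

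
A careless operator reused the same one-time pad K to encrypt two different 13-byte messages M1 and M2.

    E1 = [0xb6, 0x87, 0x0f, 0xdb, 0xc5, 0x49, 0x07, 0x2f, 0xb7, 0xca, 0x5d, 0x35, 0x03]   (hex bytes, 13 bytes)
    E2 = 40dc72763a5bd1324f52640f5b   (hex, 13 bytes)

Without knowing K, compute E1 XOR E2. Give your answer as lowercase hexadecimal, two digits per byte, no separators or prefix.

f65b7dadff12d61df898393a58

E1 ⊕ E2 = (M1 ⊕ K) ⊕ (M2 ⊕ K) = M1 ⊕ M2 — the shared key cancels under XOR.
byte 0: b6 ⊕ 40 = f6
byte 1: 87 ⊕ dc = 5b
byte 2: 0f ⊕ 72 = 7d
byte 3: db ⊕ 76 = ad
byte 4: c5 ⊕ 3a = ff
byte 5: 49 ⊕ 5b = 12
byte 6: 07 ⊕ d1 = d6
byte 7: 2f ⊕ 32 = 1d
byte 8: b7 ⊕ 4f = f8
byte 9: ca ⊕ 52 = 98
byte 10: 5d ⊕ 64 = 39
byte 11: 35 ⊕ 0f = 3a
byte 12: 03 ⊕ 5b = 58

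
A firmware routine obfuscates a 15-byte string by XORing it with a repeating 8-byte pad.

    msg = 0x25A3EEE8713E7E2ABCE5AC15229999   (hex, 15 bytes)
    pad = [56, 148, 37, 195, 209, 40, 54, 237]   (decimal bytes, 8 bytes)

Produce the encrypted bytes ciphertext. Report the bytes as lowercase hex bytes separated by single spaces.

1d 37 cb 2b a0 16 48 c7 84 71 89 d6 f3 b1 af

The 8-byte key repeats, so the effective keystream is 38 94 25 c3 d1 28 36 ed 38 94 25 c3 d1 28 36.
byte 0: 25 xor 38 = 1d
byte 1: a3 xor 94 = 37
byte 2: ee xor 25 = cb
byte 3: e8 xor c3 = 2b
byte 4: 71 xor d1 = a0
byte 5: 3e xor 28 = 16
byte 6: 7e xor 36 = 48
byte 7: 2a xor ed = c7
byte 8: bc xor 38 = 84
byte 9: e5 xor 94 = 71
byte 10: ac xor 25 = 89
byte 11: 15 xor c3 = d6
byte 12: 22 xor d1 = f3
byte 13: 99 xor 28 = b1
byte 14: 99 xor 36 = af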